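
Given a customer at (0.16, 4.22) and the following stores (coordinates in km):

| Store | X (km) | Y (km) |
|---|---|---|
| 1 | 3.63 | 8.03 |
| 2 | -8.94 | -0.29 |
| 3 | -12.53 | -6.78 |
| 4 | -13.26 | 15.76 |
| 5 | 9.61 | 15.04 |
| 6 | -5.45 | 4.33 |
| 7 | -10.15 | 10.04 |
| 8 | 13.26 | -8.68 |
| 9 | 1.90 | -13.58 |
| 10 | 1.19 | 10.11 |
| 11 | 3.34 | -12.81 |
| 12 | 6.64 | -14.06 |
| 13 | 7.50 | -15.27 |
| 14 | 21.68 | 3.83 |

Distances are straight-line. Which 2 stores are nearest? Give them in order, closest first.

Distances from (0.16, 4.22):
1: √((3.47)² + (3.81)²) = √(12.0409 + 14.5161) = 5.15 km
2: √((-9.10)² + (-4.51)²) = √(82.8100 + 20.3401) = 10.16 km
3: √((-12.69)² + (-11.00)²) = √(161.0361 + 121.0000) = 16.79 km
4: √((-13.42)² + (11.54)²) = √(180.0964 + 133.1716) = 17.70 km
5: √((9.45)² + (10.82)²) = √(89.3025 + 117.0724) = 14.37 km
6: √((-5.61)² + (0.11)²) = √(31.4721 + 0.0121) = 5.61 km
7: √((-10.31)² + (5.82)²) = √(106.2961 + 33.8724) = 11.84 km
8: √((13.10)² + (-12.90)²) = √(171.6100 + 166.4100) = 18.39 km
9: √((1.74)² + (-17.80)²) = √(3.0276 + 316.8400) = 17.88 km
10: √((1.03)² + (5.89)²) = √(1.0609 + 34.6921) = 5.98 km
11: √((3.18)² + (-17.03)²) = √(10.1124 + 290.0209) = 17.32 km
12: √((6.48)² + (-18.28)²) = √(41.9904 + 334.1584) = 19.39 km
13: √((7.34)² + (-19.49)²) = √(53.8756 + 379.8601) = 20.83 km
14: √((21.52)² + (-0.39)²) = √(463.1104 + 0.1521) = 21.52 km
Sorted: 1 (5.15 km) < 6 (5.61 km) < 10 (5.98 km) < 2 (10.16 km) < …

1, 6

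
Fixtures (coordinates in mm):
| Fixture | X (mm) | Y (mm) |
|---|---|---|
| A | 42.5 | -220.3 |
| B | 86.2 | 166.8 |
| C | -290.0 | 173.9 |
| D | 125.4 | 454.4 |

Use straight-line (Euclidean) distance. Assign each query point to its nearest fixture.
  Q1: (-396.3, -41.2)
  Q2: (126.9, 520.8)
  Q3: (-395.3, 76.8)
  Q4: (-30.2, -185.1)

Q1 at (-396.3, -41.2):
  A: 473.9 mm
  B: 525.4 mm
  C: 239.9 mm
  D: 719.6 mm
  → nearest: C (239.9 mm)
Q2 at (126.9, 520.8):
  A: 745.9 mm
  B: 356.3 mm
  C: 542.4 mm
  D: 66.4 mm
  → nearest: D (66.4 mm)
Q3 at (-395.3, 76.8):
  A: 529.1 mm
  B: 489.8 mm
  C: 143.2 mm
  D: 643.2 mm
  → nearest: C (143.2 mm)
Q4 at (-30.2, -185.1):
  A: 80.8 mm
  B: 370.7 mm
  C: 443.1 mm
  D: 658.2 mm
  → nearest: A (80.8 mm)

Q1→C; Q2→D; Q3→C; Q4→A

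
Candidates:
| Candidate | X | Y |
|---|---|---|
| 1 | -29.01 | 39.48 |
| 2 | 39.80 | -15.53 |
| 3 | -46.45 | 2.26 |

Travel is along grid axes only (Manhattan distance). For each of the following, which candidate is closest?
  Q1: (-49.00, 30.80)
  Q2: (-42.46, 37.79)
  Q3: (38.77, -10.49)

Q1 at (-49.00, 30.80):
  1: |19.99| + |8.68| = 19.99 + 8.68 = 28.67
  2: |88.80| + |-46.33| = 88.80 + 46.33 = 135.13
  3: |2.55| + |-28.54| = 2.55 + 28.54 = 31.09
  → nearest: 1 (28.67)
Q2 at (-42.46, 37.79):
  1: |13.45| + |1.69| = 13.45 + 1.69 = 15.14
  2: |82.26| + |-53.32| = 82.26 + 53.32 = 135.58
  3: |-3.99| + |-35.53| = 3.99 + 35.53 = 39.52
  → nearest: 1 (15.14)
Q3 at (38.77, -10.49):
  1: |-67.78| + |49.97| = 67.78 + 49.97 = 117.75
  2: |1.03| + |-5.04| = 1.03 + 5.04 = 6.07
  3: |-85.22| + |12.75| = 85.22 + 12.75 = 97.97
  → nearest: 2 (6.07)

Q1→1; Q2→1; Q3→2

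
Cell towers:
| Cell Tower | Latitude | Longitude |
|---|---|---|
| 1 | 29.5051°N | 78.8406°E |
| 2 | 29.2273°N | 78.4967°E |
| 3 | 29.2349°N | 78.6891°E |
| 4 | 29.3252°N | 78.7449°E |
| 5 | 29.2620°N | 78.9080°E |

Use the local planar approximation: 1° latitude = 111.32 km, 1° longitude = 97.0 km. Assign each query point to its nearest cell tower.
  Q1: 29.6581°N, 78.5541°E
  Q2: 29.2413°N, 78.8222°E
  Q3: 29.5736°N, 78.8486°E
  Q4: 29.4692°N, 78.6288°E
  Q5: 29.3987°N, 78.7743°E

Q1 at 29.6581°N, 78.5541°E:
  1: 32.5945 km
  2: 48.2788 km
  3: 48.8967 km
  4: 41.4229 km
  5: 55.8811 km
  → nearest: 1 (32.5945 km)
Q2 at 29.2413°N, 78.8222°E:
  1: 29.4204 km
  2: 31.6119 km
  3: 12.9303 km
  4: 11.9772 km
  5: 8.6357 km
  → nearest: 5 (8.6357 km)
Q3 at 29.5736°N, 78.8486°E:
  1: 7.6648 km
  2: 51.4904 km
  3: 40.7549 km
  4: 29.4246 km
  5: 35.1626 km
  → nearest: 1 (7.6648 km)
Q4 at 29.4692°N, 78.6288°E:
  1: 20.9297 km
  2: 29.8215 km
  3: 26.7301 km
  4: 19.5905 km
  5: 35.5735 km
  → nearest: 4 (19.5905 km)
Q5 at 29.3987°N, 78.7743°E:
  1: 13.4778 km
  2: 33.0020 km
  3: 20.0197 km
  4: 8.6648 km
  5: 19.9941 km
  → nearest: 4 (8.6648 km)

Q1→1; Q2→5; Q3→1; Q4→4; Q5→4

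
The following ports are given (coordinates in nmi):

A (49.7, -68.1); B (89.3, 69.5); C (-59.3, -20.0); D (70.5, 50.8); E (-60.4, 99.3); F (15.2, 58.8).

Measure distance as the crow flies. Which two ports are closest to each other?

B and D

Pairwise distances:
B–D: √((-18.8)² + (-18.7)²) = √(353.440 + 349.690) = 26.5 nmi
D–F: √((-55.3)² + (8.0)²) = √(3058.090 + 64.000) = 55.9 nmi
B–F: √((-74.1)² + (-10.7)²) = √(5490.810 + 114.490) = 74.9 nmi
E–F: √((75.6)² + (-40.5)²) = √(5715.360 + 1640.250) = 85.8 nmi
C–F: √((74.5)² + (78.8)²) = √(5550.250 + 6209.440) = 108.4 nmi
A–C: √((-109.0)² + (48.1)²) = √(11881.000 + 2313.610) = 119.1 nmi
C–E: √((-1.1)² + (119.3)²) = √(1.210 + 14232.490) = 119.3 nmi
A–D: √((20.8)² + (118.9)²) = √(432.640 + 14137.210) = 120.7 nmi
A–F: √((-34.5)² + (126.9)²) = √(1190.250 + 16103.610) = 131.5 nmi
D–E: √((-130.9)² + (48.5)²) = √(17134.810 + 2352.250) = 139.6 nmi
A–B: √((39.6)² + (137.6)²) = √(1568.160 + 18933.760) = 143.2 nmi
C–D: √((129.8)² + (70.8)²) = √(16848.040 + 5012.640) = 147.9 nmi
B–E: √((-149.7)² + (29.8)²) = √(22410.090 + 888.040) = 152.6 nmi
B–C: √((-148.6)² + (-89.5)²) = √(22081.960 + 8010.250) = 173.5 nmi
A–E: √((-110.1)² + (167.4)²) = √(12122.010 + 28022.760) = 200.4 nmi
Closest pair: B–D at 26.5 nmi.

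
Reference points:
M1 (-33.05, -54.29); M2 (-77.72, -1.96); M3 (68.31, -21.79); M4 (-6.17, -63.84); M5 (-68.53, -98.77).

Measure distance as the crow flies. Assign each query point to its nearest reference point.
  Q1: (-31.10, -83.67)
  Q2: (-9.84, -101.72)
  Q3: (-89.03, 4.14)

Q1 at (-31.10, -83.67):
  M1: √((-1.95)² + (29.38)²) = √(3.8025 + 863.1844) = 29.44
  M2: √((-46.62)² + (81.71)²) = √(2173.4244 + 6676.5241) = 94.07
  M3: √((99.41)² + (61.88)²) = √(9882.3481 + 3829.1344) = 117.10
  M4: √((24.93)² + (19.83)²) = √(621.5049 + 393.2289) = 31.85
  M5: √((-37.43)² + (-15.10)²) = √(1401.0049 + 228.0100) = 40.36
  → nearest: M1 (29.44)
Q2 at (-9.84, -101.72):
  M1: √((-23.21)² + (47.43)²) = √(538.7041 + 2249.6049) = 52.80
  M2: √((-67.88)² + (99.76)²) = √(4607.6944 + 9952.0576) = 120.66
  M3: √((78.15)² + (79.93)²) = √(6107.4225 + 6388.8049) = 111.79
  M4: √((3.67)² + (37.88)²) = √(13.4689 + 1434.8944) = 38.06
  M5: √((-58.69)² + (2.95)²) = √(3444.5161 + 8.7025) = 58.76
  → nearest: M4 (38.06)
Q3 at (-89.03, 4.14):
  M1: √((55.98)² + (-58.43)²) = √(3133.7604 + 3414.0649) = 80.92
  M2: √((11.31)² + (-6.10)²) = √(127.9161 + 37.2100) = 12.85
  M3: √((157.34)² + (-25.93)²) = √(24755.8756 + 672.3649) = 159.46
  M4: √((82.86)² + (-67.98)²) = √(6865.7796 + 4621.2804) = 107.18
  M5: √((20.50)² + (-102.91)²) = √(420.2500 + 10590.4681) = 104.93
  → nearest: M2 (12.85)

Q1→M1; Q2→M4; Q3→M2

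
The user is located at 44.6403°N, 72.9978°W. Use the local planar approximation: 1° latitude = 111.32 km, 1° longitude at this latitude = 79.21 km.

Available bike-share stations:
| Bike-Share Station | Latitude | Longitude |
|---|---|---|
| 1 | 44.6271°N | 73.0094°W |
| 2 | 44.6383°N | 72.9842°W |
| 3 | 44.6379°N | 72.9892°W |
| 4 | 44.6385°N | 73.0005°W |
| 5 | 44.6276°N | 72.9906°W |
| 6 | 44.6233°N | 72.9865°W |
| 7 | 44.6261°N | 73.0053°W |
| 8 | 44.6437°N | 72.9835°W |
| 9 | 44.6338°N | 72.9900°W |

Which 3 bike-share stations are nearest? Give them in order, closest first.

4, 3, 9

Distances from 44.6403°N, 72.9978°W:
1: √((-0.0132·111.32)² + (-0.0116·79.21)²) = √(2.159207 + 0.844260) = 1.7331 km
2: √((-0.0020·111.32)² + (0.0136·79.21)²) = √(0.049569 + 1.160480) = 1.1000 km
3: √((-0.0024·111.32)² + (0.0086·79.21)²) = √(0.071379 + 0.464042) = 0.7317 km
4: √((-0.0018·111.32)² + (-0.0027·79.21)²) = √(0.040151 + 0.045739) = 0.2931 km
5: √((-0.0127·111.32)² + (0.0072·79.21)²) = √(1.998729 + 0.325256) = 1.5245 km
6: √((-0.0170·111.32)² + (0.0113·79.21)²) = √(3.581329 + 0.801156) = 2.0934 km
7: √((-0.0142·111.32)² + (-0.0075·79.21)²) = √(2.498752 + 0.352925) = 1.6887 km
8: √((0.0034·111.32)² + (0.0143·79.21)²) = √(0.143253 + 1.283016) = 1.1943 km
9: √((-0.0065·111.32)² + (0.0078·79.21)²) = √(0.523568 + 0.381724) = 0.9515 km
Sorted: 4 (0.2931 km) < 3 (0.7317 km) < 9 (0.9515 km) < 2 (1.1000 km) < 8 (1.1943 km) < …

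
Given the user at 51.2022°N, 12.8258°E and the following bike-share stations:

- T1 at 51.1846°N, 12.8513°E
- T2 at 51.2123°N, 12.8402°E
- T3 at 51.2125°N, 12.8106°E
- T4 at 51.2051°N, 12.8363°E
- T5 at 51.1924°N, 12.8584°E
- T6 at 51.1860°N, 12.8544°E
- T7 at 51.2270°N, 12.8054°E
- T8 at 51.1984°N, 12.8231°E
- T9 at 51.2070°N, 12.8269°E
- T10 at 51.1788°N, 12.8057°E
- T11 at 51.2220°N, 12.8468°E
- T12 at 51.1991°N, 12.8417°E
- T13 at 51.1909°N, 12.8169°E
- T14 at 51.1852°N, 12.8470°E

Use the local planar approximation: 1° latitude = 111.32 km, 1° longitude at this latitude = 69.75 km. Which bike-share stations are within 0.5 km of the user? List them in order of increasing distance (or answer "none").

T8

Distances from 51.2022°N, 12.8258°E:
T1: 2.6461 km
T2: 1.5076 km
T3: 1.5616 km
T4: 0.8004 km
T5: 2.5220 km
T6: 2.6892 km
T7: 3.1059 km
T8: 0.4630 km
T9: 0.5398 km
T10: 2.9582 km
T11: 2.6465 km
T12: 1.1615 km
T13: 1.4028 km
T14: 2.4016 km
Threshold 0.5 km: T8 (0.4630 km) is within range.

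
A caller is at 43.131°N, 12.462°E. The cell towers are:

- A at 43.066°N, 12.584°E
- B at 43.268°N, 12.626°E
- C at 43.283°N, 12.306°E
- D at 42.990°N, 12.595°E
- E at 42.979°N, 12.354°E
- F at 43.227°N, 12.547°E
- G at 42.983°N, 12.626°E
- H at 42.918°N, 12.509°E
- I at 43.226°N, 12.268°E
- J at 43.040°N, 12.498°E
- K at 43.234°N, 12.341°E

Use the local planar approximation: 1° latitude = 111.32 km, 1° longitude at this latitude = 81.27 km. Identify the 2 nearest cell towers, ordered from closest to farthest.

J, A

Distances from 43.131°N, 12.462°E:
A: 12.274 km
B: 20.254 km
C: 21.143 km
D: 19.058 km
E: 19.062 km
F: 12.725 km
G: 21.192 km
H: 24.017 km
I: 18.985 km
J: 10.544 km
K: 15.105 km
Sorted: J (10.544 km) < A (12.274 km) < F (12.725 km) < K (15.105 km) < …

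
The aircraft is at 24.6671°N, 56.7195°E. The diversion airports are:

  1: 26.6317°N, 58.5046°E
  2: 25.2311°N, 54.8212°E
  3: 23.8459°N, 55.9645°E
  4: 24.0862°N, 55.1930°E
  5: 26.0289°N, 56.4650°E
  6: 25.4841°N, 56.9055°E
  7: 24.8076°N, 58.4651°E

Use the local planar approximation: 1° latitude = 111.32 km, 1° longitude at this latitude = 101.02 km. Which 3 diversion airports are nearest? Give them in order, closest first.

6, 3, 5

Distances from 24.6671°N, 56.7195°E:
1: 283.4582 km
2: 201.7825 km
3: 119.0547 km
4: 167.2168 km
5: 153.7602 km
6: 92.8691 km
7: 177.0328 km
Sorted: 6 (92.8691 km) < 3 (119.0547 km) < 5 (153.7602 km) < 4 (167.2168 km) < 7 (177.0328 km) < …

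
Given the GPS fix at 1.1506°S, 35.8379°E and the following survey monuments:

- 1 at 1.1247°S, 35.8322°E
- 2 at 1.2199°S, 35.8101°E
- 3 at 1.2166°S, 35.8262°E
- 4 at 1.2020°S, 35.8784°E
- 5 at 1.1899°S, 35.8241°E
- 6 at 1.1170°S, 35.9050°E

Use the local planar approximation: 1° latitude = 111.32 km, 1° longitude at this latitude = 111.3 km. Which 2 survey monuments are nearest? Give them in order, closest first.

Distances from 1.1506°S, 35.8379°E:
1: √((0.0259·111.32)² + (-0.0057·111.3)²) = √(8.312773 + 0.402476) = 2.9522 km
2: √((-0.0693·111.32)² + (-0.0278·111.3)²) = √(59.513140 + 9.573702) = 8.3118 km
3: √((-0.0660·111.32)² + (-0.0117·111.3)²) = √(53.980172 + 1.695751) = 7.4616 km
4: √((-0.0514·111.32)² + (0.0405·111.3)²) = √(32.739545 + 20.318909) = 7.2841 km
5: √((-0.0393·111.32)² + (-0.0138·111.3)²) = √(19.139540 + 2.359112) = 4.6367 km
6: √((0.0336·111.32)² + (0.0671·111.3)²) = √(13.990233 + 55.774459) = 8.3525 km
Sorted: 1 (2.9522 km) < 5 (4.6367 km) < 4 (7.2841 km) < 3 (7.4616 km) < …

1, 5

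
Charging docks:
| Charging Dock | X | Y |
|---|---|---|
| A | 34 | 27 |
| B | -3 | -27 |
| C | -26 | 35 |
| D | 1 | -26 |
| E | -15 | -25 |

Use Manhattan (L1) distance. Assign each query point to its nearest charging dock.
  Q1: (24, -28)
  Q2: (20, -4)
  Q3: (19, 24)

Q1→D; Q2→D; Q3→A

Q1 at (24, -28):
  A: |10| + |55| = 10 + 55 = 65
  B: |-27| + |1| = 27 + 1 = 28
  C: |-50| + |63| = 50 + 63 = 113
  D: |-23| + |2| = 23 + 2 = 25
  E: |-39| + |3| = 39 + 3 = 42
  → nearest: D (25)
Q2 at (20, -4):
  A: |14| + |31| = 14 + 31 = 45
  B: |-23| + |-23| = 23 + 23 = 46
  C: |-46| + |39| = 46 + 39 = 85
  D: |-19| + |-22| = 19 + 22 = 41
  E: |-35| + |-21| = 35 + 21 = 56
  → nearest: D (41)
Q3 at (19, 24):
  A: |15| + |3| = 15 + 3 = 18
  B: |-22| + |-51| = 22 + 51 = 73
  C: |-45| + |11| = 45 + 11 = 56
  D: |-18| + |-50| = 18 + 50 = 68
  E: |-34| + |-49| = 34 + 49 = 83
  → nearest: A (18)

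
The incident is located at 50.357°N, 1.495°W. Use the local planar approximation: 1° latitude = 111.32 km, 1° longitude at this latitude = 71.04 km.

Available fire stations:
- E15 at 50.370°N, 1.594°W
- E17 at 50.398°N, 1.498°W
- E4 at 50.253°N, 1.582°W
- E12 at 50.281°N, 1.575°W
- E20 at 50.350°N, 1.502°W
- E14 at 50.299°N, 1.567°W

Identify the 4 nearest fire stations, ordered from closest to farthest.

Distances from 50.357°N, 1.495°W:
E15: 7.180 km
E17: 4.569 km
E4: 13.124 km
E12: 10.192 km
E20: 0.924 km
E14: 8.237 km
Sorted: E20 (0.924 km) < E17 (4.569 km) < E15 (7.180 km) < E14 (8.237 km) < E12 (10.192 km) < E4 (13.124 km)

E20, E17, E15, E14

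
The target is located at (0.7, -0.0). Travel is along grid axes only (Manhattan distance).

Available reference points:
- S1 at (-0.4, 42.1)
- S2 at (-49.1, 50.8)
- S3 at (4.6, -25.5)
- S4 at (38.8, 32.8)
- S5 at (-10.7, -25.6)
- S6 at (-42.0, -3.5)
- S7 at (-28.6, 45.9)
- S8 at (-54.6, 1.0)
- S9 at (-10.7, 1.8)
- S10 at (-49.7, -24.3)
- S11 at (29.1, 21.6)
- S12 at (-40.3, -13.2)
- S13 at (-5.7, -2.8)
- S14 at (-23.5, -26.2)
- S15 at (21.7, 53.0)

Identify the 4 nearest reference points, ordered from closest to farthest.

S13, S9, S3, S5

Distances from (0.7, -0.0):
S1: 43.2
S2: 100.6
S3: 29.4
S4: 70.9
S5: 37.0
S6: 46.2
S7: 75.2
S8: 56.3
S9: 13.2
S10: 74.7
S11: 50.0
S12: 54.2
S13: 9.2
S14: 50.4
S15: 74.0
Sorted: S13 (9.2) < S9 (13.2) < S3 (29.4) < S5 (37.0) < S1 (43.2) < S6 (46.2) < …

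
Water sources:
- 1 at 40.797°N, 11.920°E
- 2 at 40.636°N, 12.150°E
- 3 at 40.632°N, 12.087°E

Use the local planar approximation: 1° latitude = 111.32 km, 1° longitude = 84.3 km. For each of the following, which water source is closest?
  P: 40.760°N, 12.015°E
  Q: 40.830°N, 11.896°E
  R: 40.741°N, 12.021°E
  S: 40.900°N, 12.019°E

P→1; Q→1; R→1; S→1

P at 40.760°N, 12.015°E:
  1: 9.006 km
  2: 17.890 km
  3: 15.488 km
  → nearest: 1 (9.006 km)
Q at 40.830°N, 11.896°E:
  1: 4.194 km
  2: 30.412 km
  3: 27.296 km
  → nearest: 1 (4.194 km)
R at 40.741°N, 12.021°E:
  1: 10.552 km
  2: 15.965 km
  3: 13.349 km
  → nearest: 1 (10.552 km)
S at 40.900°N, 12.019°E:
  1: 14.182 km
  2: 31.395 km
  3: 30.379 km
  → nearest: 1 (14.182 km)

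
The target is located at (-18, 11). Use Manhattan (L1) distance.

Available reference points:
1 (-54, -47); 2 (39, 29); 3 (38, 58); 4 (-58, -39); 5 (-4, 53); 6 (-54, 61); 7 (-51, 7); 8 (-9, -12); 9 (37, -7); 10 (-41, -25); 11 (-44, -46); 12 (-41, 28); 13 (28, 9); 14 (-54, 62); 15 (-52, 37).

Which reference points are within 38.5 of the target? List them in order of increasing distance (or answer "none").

8, 7

Distances from (-18, 11):
1: |-36| + |-58| = 36 + 58 = 94
2: |57| + |18| = 57 + 18 = 75
3: |56| + |47| = 56 + 47 = 103
4: |-40| + |-50| = 40 + 50 = 90
5: |14| + |42| = 14 + 42 = 56
6: |-36| + |50| = 36 + 50 = 86
7: |-33| + |-4| = 33 + 4 = 37
8: |9| + |-23| = 9 + 23 = 32
9: |55| + |-18| = 55 + 18 = 73
10: |-23| + |-36| = 23 + 36 = 59
11: |-26| + |-57| = 26 + 57 = 83
12: |-23| + |17| = 23 + 17 = 40
13: |46| + |-2| = 46 + 2 = 48
14: |-36| + |51| = 36 + 51 = 87
15: |-34| + |26| = 34 + 26 = 60
Threshold 38.5: 8 (32), 7 (37) are within range.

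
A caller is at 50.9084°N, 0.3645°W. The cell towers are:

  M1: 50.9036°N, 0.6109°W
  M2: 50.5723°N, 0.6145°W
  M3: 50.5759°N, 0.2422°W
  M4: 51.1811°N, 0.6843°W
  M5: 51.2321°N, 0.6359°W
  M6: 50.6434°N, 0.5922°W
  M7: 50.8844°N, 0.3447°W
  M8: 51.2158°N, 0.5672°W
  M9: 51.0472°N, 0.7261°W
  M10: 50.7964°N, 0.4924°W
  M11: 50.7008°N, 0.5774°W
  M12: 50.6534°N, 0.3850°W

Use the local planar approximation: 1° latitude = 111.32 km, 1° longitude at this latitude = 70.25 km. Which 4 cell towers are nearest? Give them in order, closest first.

Distances from 50.9084°N, 0.3645°W:
M1: √((-0.0048·111.32)² + (-0.2464·70.25)²) = √(0.285515 + 299.622252) = 17.3178 km
M2: √((-0.3361·111.32)² + (-0.2500·70.25)²) = √(1399.856184 + 308.441406) = 41.3316 km
M3: √((-0.3325·111.32)² + (0.1223·70.25)²) = √(1370.028793 + 73.815161) = 37.9979 km
M4: √((0.2727·111.32)² + (-0.3198·70.25)²) = √(921.545263 + 504.718909) = 37.7659 km
M5: √((0.3237·111.32)² + (-0.2714·70.25)²) = √(1298.469623 + 363.506636) = 40.7673 km
M6: √((-0.2650·111.32)² + (-0.2277·70.25)²) = √(870.238200 + 255.869617) = 33.5575 km
M7: √((-0.0240·111.32)² + (0.0198·70.25)²) = √(7.137874 + 1.934742) = 3.0121 km
M8: √((0.3074·111.32)² + (-0.2027·70.25)²) = √(1170.992522 + 202.768344) = 37.0643 km
M9: √((0.1388·111.32)² + (-0.3616·70.25)²) = √(238.740076 + 645.281926) = 29.7325 km
M10: √((-0.1120·111.32)² + (-0.1279·70.25)²) = √(155.447034 + 80.729776) = 15.3680 km
M11: √((-0.2076·111.32)² + (-0.2129·70.25)²) = √(534.073579 + 223.688666) = 27.5275 km
M12: √((-0.2550·111.32)² + (-0.0205·70.25)²) = √(805.799060 + 2.073960) = 28.4231 km
Sorted: M7 (3.0121 km) < M10 (15.3680 km) < M1 (17.3178 km) < M11 (27.5275 km) < M12 (28.4231 km) < M9 (29.7325 km) < …

M7, M10, M1, M11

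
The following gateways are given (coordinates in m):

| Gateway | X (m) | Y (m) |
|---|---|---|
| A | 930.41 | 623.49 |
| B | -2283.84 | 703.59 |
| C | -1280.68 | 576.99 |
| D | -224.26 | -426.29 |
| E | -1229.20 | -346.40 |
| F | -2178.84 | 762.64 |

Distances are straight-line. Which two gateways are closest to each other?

Pairwise distances:
B–F: 120.47 m
C–F: 917.15 m
C–E: 924.82 m
D–E: 1008.11 m
B–C: 1011.12 m
C–D: 1456.91 m
E–F: 1460.06 m
B–E: 1488.20 m
A–D: 1560.55 m
A–C: 2211.58 m
D–F: 2287.78 m
B–D: 2349.15 m
A–E: 2367.40 m
A–F: 3112.36 m
A–B: 3215.25 m
Closest pair: B–F at 120.47 m.

B and F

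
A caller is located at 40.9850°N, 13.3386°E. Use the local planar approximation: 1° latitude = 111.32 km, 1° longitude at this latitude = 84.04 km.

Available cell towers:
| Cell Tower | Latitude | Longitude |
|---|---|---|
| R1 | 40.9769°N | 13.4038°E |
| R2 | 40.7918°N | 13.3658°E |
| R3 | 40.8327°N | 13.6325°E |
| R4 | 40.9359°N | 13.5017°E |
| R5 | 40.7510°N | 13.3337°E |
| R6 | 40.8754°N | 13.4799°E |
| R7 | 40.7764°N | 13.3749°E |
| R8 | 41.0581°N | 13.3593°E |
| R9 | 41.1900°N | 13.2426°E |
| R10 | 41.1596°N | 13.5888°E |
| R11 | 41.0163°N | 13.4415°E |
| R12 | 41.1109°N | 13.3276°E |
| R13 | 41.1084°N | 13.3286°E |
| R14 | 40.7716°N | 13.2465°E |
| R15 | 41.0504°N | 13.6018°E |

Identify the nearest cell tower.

Distances from 40.9850°N, 13.3386°E:
R1: √((-0.0081·111.32)² + (0.0652·84.04)²) = √(0.813048 + 30.023912) = 5.5531 km
R2: √((-0.1932·111.32)² + (0.0272·84.04)²) = √(462.552081 + 5.225284) = 21.6282 km
R3: √((-0.1523·111.32)² + (0.2939·84.04)²) = √(287.439337 + 610.058187) = 29.9583 km
R4: √((-0.0491·111.32)² + (0.1631·84.04)²) = √(29.875101 + 187.879766) = 14.7565 km
R5: √((-0.2340·111.32)² + (-0.0049·84.04)²) = √(678.544149 + 0.169576) = 26.0521 km
R6: √((-0.1096·111.32)² + (0.1413·84.04)²) = √(148.856397 + 141.012110) = 17.0255 km
R7: √((-0.2086·111.32)² + (0.0363·84.04)²) = √(539.231189 + 9.306478) = 23.4209 km
R8: √((0.0731·111.32)² + (0.0207·84.04)²) = √(66.218776 + 3.026306) = 8.3214 km
R9: √((0.2050·111.32)² + (-0.0960·84.04)²) = √(520.779784 + 65.090042) = 24.2047 km
R10: √((0.1746·111.32)² + (0.2502·84.04)²) = √(377.776444 + 442.126655) = 28.6340 km
R11: √((0.0313·111.32)² + (0.1029·84.04)²) = √(12.140458 + 74.782992) = 9.3233 km
R12: √((0.1259·111.32)² + (-0.0110·84.04)²) = √(196.425495 + 0.854589) = 14.0456 km
R13: √((0.1234·111.32)² + (-0.0100·84.04)²) = √(188.702092 + 0.706272) = 13.7626 km
R14: √((-0.2134·111.32)² + (-0.0921·84.04)²) = √(564.332712 + 59.908900) = 24.9848 km
R15: √((0.0654·111.32)² + (0.2632·84.04)²) = √(53.003176 + 489.264671) = 23.2866 km
Minimum: R1 at 5.5531 km.

R1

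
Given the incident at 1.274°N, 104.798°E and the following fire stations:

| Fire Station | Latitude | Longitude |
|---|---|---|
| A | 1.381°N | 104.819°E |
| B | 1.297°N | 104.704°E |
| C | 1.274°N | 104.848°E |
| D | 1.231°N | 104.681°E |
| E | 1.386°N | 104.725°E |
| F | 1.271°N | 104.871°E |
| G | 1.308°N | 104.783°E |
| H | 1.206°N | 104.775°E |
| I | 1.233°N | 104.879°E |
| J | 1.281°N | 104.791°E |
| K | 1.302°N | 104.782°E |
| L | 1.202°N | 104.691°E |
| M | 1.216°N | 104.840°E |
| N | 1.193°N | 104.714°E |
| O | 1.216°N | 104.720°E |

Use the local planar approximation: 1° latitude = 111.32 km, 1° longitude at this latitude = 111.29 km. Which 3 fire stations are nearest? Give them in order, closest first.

Distances from 1.274°N, 104.798°E:
A: 12.138 km
B: 10.770 km
C: 5.564 km
D: 13.873 km
E: 14.881 km
F: 8.131 km
G: 4.137 km
H: 7.991 km
I: 10.104 km
J: 1.102 km
K: 3.590 km
L: 14.354 km
M: 7.971 km
N: 12.988 km
O: 10.819 km
Sorted: J (1.102 km) < K (3.590 km) < G (4.137 km) < C (5.564 km) < M (7.971 km) < …

J, K, G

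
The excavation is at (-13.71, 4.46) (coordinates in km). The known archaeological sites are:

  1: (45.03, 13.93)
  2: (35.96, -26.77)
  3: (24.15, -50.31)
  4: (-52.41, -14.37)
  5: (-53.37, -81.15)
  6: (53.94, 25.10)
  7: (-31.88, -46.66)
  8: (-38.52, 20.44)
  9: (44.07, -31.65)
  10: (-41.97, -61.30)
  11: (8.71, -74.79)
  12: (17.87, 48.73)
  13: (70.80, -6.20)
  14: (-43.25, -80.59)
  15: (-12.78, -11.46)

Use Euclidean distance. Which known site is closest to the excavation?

Distances from (-13.71, 4.46):
1: 59.50 km
2: 58.67 km
3: 66.58 km
4: 43.04 km
5: 94.35 km
6: 70.73 km
7: 54.25 km
8: 29.51 km
9: 68.14 km
10: 71.58 km
11: 82.36 km
12: 54.38 km
13: 85.18 km
14: 90.03 km
15: 15.95 km
Minimum: 15 at 15.95 km.

15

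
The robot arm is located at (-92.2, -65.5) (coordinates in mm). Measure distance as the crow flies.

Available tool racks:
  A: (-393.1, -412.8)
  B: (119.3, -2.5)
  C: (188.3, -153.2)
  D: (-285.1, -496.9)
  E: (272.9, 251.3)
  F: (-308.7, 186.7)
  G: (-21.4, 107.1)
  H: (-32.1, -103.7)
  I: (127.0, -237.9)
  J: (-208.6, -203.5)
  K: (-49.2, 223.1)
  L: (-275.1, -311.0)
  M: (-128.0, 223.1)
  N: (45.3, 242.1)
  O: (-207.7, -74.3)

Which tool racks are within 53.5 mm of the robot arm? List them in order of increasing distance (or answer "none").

none

Distances from (-92.2, -65.5):
A: 459.5 mm
B: 220.7 mm
C: 293.9 mm
D: 472.6 mm
E: 483.4 mm
F: 332.4 mm
G: 186.6 mm
H: 71.2 mm
I: 278.9 mm
J: 180.5 mm
K: 291.8 mm
L: 306.1 mm
M: 290.8 mm
N: 336.9 mm
O: 115.8 mm
Threshold 53.5 mm: none within range.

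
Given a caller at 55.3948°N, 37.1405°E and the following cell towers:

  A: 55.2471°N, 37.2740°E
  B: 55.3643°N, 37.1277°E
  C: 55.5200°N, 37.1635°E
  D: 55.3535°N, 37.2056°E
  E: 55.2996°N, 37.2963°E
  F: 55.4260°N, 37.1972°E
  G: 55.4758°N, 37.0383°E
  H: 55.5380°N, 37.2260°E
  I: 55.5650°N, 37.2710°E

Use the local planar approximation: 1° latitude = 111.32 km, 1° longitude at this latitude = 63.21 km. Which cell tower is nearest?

B

Distances from 55.3948°N, 37.1405°E:
A: 18.4810 km
B: 3.4903 km
C: 14.0129 km
D: 6.1701 km
E: 14.4671 km
F: 4.9908 km
G: 11.0922 km
H: 16.8322 km
I: 20.6645 km
Minimum: B at 3.4903 km.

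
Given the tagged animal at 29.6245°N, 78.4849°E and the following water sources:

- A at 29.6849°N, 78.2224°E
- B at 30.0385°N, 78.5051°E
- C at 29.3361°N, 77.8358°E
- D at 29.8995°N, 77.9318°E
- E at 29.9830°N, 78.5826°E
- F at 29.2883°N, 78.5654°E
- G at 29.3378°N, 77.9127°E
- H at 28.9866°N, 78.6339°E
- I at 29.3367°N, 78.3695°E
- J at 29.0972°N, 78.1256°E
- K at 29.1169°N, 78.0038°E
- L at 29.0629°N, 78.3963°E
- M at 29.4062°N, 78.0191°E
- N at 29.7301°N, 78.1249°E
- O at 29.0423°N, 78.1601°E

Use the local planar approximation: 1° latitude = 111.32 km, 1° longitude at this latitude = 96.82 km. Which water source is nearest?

A

Distances from 29.6245°N, 78.4849°E:
A: √((0.0604·111.32)² + (-0.2625·96.82)²) = √(45.208518 + 645.934933) = 26.2896 km
B: √((0.4140·111.32)² + (0.0202·96.82)²) = √(2123.963639 + 3.825013) = 46.1280 km
C: √((-0.2884·111.32)² + (-0.6491·96.82)²) = √(1030.710992 + 3949.602371) = 70.5713 km
D: √((0.2750·111.32)² + (-0.5531·96.82)²) = √(937.155769 + 2867.724810) = 61.6837 km
E: √((0.3585·111.32)² + (0.0977·96.82)²) = √(1592.666024 + 89.478621) = 41.0140 km
F: √((-0.3362·111.32)² + (0.0805·96.82)²) = √(1400.689308 + 60.746592) = 38.2287 km
G: √((-0.2867·111.32)² + (-0.5722·96.82)²) = √(1018.595566 + 3069.204763) = 63.9359 km
H: √((-0.6379·111.32)² + (0.1490·96.82)²) = √(5042.566098 + 208.114669) = 72.4616 km
I: √((-0.2878·111.32)² + (-0.1154·96.82)²) = √(1026.426780 + 124.836555) = 33.9303 km
J: √((-0.5273·111.32)² + (-0.3593·96.82)²) = √(3445.576827 + 1210.165008) = 68.2330 km
K: √((-0.5076·111.32)² + (-0.4811·96.82)²) = √(3192.931652 + 2169.705902) = 73.2300 km
L: √((-0.5616·111.32)² + (-0.0886·96.82)²) = √(3908.414300 + 73.586407) = 63.1031 km
M: √((-0.2183·111.32)² + (-0.4658·96.82)²) = √(590.546183 + 2033.897793) = 51.2293 km
N: √((0.1056·111.32)² + (-0.3600·96.82)²) = √(138.189241 + 1214.884967) = 36.7842 km
O: √((-0.5822·111.32)² + (-0.3248·96.82)²) = √(4200.401429 + 988.922363) = 72.0370 km
Minimum: A at 26.2896 km.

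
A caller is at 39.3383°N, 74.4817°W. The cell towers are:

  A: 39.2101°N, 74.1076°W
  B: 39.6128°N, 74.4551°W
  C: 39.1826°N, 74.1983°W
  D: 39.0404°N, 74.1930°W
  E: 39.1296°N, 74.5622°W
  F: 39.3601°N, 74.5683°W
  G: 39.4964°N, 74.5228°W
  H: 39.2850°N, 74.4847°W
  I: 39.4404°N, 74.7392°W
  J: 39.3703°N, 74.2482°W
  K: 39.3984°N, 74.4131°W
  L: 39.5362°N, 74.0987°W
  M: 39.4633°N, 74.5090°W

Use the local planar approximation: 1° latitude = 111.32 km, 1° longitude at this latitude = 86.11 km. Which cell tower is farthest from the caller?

Distances from 39.3383°N, 74.4817°W:
A: √((-0.1282·111.32)² + (0.3741·86.11)²) = √(203.667834 + 1037.725753) = 35.2334 km
B: √((0.2745·111.32)² + (0.0266·86.11)²) = √(933.751028 + 5.246509) = 30.6431 km
C: √((-0.1557·111.32)² + (0.2834·86.11)²) = √(300.416388 + 595.534424) = 29.9324 km
D: √((-0.2979·111.32)² + (0.2887·86.11)²) = √(1099.733366 + 618.017462) = 41.4458 km
E: √((-0.2087·111.32)² + (-0.0805·86.11)²) = √(539.748313 + 48.050614) = 24.2446 km
F: √((0.0218·111.32)² + (-0.0866·86.11)²) = √(5.889242 + 55.608728) = 7.8421 km
G: √((0.1581·111.32)² + (-0.0411·86.11)²) = √(309.749158 + 12.525377) = 17.9520 km
H: √((-0.0533·111.32)² + (-0.0030·86.11)²) = √(35.204713 + 0.066734) = 5.9390 km
I: √((0.1021·111.32)² + (-0.2575·86.11)²) = √(129.180773 + 491.656342) = 24.9166 km
J: √((0.0320·111.32)² + (0.2335·86.11)²) = √(12.689554 + 404.278782) = 20.4198 km
K: √((0.0601·111.32)² + (0.0686·86.11)²) = √(44.760542 + 34.894374) = 8.9250 km
L: √((0.1979·111.32)² + (0.3830·86.11)²) = √(485.330946 + 1087.688975) = 39.6613 km
M: √((0.1250·111.32)² + (-0.0273·86.11)²) = √(193.627225 + 5.526275) = 14.1122 km
Maximum: D at 41.4458 km.

D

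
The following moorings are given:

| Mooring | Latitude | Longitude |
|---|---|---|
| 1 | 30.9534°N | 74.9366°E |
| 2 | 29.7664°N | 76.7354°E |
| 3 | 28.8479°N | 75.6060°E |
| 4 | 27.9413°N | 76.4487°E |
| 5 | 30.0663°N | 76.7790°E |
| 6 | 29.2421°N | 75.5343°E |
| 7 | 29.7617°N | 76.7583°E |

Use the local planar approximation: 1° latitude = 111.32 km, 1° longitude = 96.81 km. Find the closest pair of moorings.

Pairwise distances:
1–2: √((-1.1870·111.32)² + (1.7988·96.81)²) = √(17460.144485 + 30325.376259) = 218.5990 km
1–3: √((-2.1055·111.32)² + (0.6694·96.81)²) = √(54935.981336 + 4199.637996) = 243.1782 km
1–4: √((-3.0121·111.32)² + (1.5121·96.81)²) = √(112430.765472 + 21428.978398) = 365.8685 km
1–5: √((-0.8871·111.32)² + (1.8424·96.81)²) = √(9751.951974 + 31813.268447) = 203.8755 km
1–6: √((-1.7113·111.32)² + (0.5977·96.81)²) = √(36290.980000 + 3348.165769) = 199.0958 km
1–7: √((-1.1917·111.32)² + (1.8217·96.81)²) = √(17598.687274 + 31102.418225) = 220.6833 km
2–3: √((-0.9185·111.32)² + (-1.1294·96.81)²) = √(10454.534897 + 11954.626365) = 149.6969 km
2–4: √((-1.8251·111.32)² + (-0.2867·96.81)²) = √(41278.102537 + 770.363728) = 205.0572 km
2–5: √((0.2999·111.32)² + (0.0436·96.81)²) = √(1114.549411 + 17.816132) = 33.6506 km
2–6: √((-0.5243·111.32)² + (-1.2011·96.81)²) = √(3406.482096 + 13520.687469) = 130.1045 km
2–7: √((-0.0047·111.32)² + (0.0229·96.81)²) = √(0.273742 + 4.914863) = 2.2779 km
3–4: √((-0.9066·111.32)² + (0.8427·96.81)²) = √(10185.393797 + 6655.587970) = 129.7728 km
3–5: √((1.2184·111.32)² + (1.1730·96.81)²) = √(18396.117548 + 12895.448889) = 176.8942 km
3–6: √((0.3942·111.32)² + (-0.0717·96.81)²) = √(1925.660115 + 48.181326) = 44.4279 km
3–7: √((0.9138·111.32)² + (1.1523·96.81)²) = √(10347.816121 + 12444.331283) = 150.9707 km
4–5: √((2.1250·111.32)² + (0.3303·96.81)²) = √(55958.268025 + 1022.486512) = 238.7064 km
4–6: √((1.3008·111.32)² + (-0.9144·96.81)²) = √(20968.504243 + 7836.332860) = 169.7199 km
4–7: √((1.8204·111.32)² + (0.3096·96.81)²) = √(41065.777428 + 898.343323) = 204.8515 km
5–6: √((-0.8242·111.32)² + (-1.2447·96.81)²) = √(8418.052224 + 14520.107087) = 151.4535 km
5–7: √((-0.3046·111.32)² + (-0.0207·96.81)²) = √(1149.757347 + 4.015884) = 33.9672 km
6–7: √((0.5196·111.32)² + (1.2240·96.81)²) = √(3345.682156 + 14041.169301) = 131.8592 km
Closest pair: 2–7 at 2.2779 km.

2 and 7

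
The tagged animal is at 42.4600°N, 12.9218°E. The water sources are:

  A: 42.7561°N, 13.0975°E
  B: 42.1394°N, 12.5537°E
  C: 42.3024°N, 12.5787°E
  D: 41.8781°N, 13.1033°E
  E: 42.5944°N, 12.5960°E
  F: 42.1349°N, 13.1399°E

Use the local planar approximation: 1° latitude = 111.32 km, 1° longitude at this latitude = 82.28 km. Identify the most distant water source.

Distances from 42.4600°N, 12.9218°E:
A: √((0.2961·111.32)² + (0.1757·82.28)²) = √(1086.483687 + 208.993168) = 35.9927 km
B: √((-0.3206·111.32)² + (-0.3681·82.28)²) = √(1273.718426 + 917.318603) = 46.8085 km
C: √((-0.1576·111.32)² + (-0.3431·82.28)²) = √(307.793059 + 796.948031) = 33.2376 km
D: √((-0.5819·111.32)² + (0.1815·82.28)²) = √(4196.073721 + 223.018980) = 66.4763 km
E: √((0.1344·111.32)² + (-0.3258·82.28)²) = √(223.843729 + 718.605813) = 30.6993 km
F: √((-0.3251·111.32)² + (0.2181·82.28)²) = √(1309.725654 + 322.032644) = 40.3950 km
Maximum: D at 66.4763 km.

D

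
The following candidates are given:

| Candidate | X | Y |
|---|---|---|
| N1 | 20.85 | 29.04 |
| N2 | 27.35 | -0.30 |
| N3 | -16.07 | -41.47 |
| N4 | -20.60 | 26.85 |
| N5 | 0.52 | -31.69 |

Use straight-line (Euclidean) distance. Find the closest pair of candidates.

N3 and N5

Pairwise distances:
N3–N5: 19.26
N1–N2: 30.05
N2–N5: 41.29
N1–N4: 41.51
N2–N4: 55.10
N2–N3: 59.84
N4–N5: 62.23
N1–N5: 64.04
N3–N4: 68.47
N1–N3: 79.59
Closest pair: N3–N5 at 19.26.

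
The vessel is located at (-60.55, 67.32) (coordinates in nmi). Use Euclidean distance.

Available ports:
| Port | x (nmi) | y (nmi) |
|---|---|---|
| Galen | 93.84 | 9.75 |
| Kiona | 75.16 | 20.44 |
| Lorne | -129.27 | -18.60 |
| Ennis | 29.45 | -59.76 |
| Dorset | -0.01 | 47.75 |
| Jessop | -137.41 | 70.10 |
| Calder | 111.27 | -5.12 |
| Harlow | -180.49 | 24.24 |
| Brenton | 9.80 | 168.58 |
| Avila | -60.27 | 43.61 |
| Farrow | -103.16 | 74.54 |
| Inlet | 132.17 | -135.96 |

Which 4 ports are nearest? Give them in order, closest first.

Distances from (-60.55, 67.32):
Galen: 164.77 nmi
Kiona: 143.58 nmi
Lorne: 110.02 nmi
Ennis: 155.72 nmi
Dorset: 63.62 nmi
Jessop: 76.91 nmi
Calder: 186.47 nmi
Harlow: 127.44 nmi
Brenton: 123.30 nmi
Avila: 23.71 nmi
Farrow: 43.22 nmi
Inlet: 280.11 nmi
Sorted: Avila (23.71 nmi) < Farrow (43.22 nmi) < Dorset (63.62 nmi) < Jessop (76.91 nmi) < Lorne (110.02 nmi) < Brenton (123.30 nmi) < …

Avila, Farrow, Dorset, Jessop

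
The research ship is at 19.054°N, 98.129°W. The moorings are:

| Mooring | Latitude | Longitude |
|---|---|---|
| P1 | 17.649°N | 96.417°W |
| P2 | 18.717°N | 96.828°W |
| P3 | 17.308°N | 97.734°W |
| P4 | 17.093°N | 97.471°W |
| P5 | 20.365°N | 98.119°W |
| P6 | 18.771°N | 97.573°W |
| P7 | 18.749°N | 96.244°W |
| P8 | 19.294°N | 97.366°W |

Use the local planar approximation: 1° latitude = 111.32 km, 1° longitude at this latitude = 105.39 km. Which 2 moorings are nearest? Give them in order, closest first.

Distances from 19.054°N, 98.129°W:
P1: √((-1.405·111.32)² + (1.712·105.39)²) = √(24462.39890 + 32554.14771) = 238.781 km
P2: √((-0.337·111.32)² + (1.301·105.39)²) = √(1407.36322 + 18799.80749) = 142.152 km
P3: √((-1.746·111.32)² + (0.395·105.39)²) = √(37777.64438 + 1732.97780) = 198.773 km
P4: √((-1.961·111.32)² + (0.658·105.39)²) = √(47654.24383 + 4808.95371) = 229.048 km
P5: √((1.311·111.32)² + (0.010·105.39)²) = √(21298.63538 + 1.11071) = 145.944 km
P6: √((-0.283·111.32)² + (0.556·105.39)²) = √(992.47429 + 3433.58966) = 66.529 km
P7: √((-0.305·111.32)² + (1.885·105.39)²) = √(1152.77905 + 39465.85520) = 201.541 km
P8: √((0.240·111.32)² + (0.763·105.39)²) = √(713.78740 + 6466.18141) = 84.735 km
Sorted: P6 (66.529 km) < P8 (84.735 km) < P2 (142.152 km) < P5 (145.944 km) < …

P6, P8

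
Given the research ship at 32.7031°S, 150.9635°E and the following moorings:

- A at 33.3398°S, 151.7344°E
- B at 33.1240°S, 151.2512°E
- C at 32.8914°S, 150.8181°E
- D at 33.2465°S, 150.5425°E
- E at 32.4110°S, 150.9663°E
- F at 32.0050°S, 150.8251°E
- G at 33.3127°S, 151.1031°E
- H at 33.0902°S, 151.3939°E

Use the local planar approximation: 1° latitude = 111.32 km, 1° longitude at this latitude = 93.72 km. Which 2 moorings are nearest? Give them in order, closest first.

Distances from 32.7031°S, 150.9635°E:
A: 101.2101 km
B: 54.0589 km
C: 25.0016 km
D: 72.2218 km
E: 32.5176 km
F: 78.7875 km
G: 69.1104 km
H: 59.0254 km
Sorted: C (25.0016 km) < E (32.5176 km) < B (54.0589 km) < H (59.0254 km) < …

C, E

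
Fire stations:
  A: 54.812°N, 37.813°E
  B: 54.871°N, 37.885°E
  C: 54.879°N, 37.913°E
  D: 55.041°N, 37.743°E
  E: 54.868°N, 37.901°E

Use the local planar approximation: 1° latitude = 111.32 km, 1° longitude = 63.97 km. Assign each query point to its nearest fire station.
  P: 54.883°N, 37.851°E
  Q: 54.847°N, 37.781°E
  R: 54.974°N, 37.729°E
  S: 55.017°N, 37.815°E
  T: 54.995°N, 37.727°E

P→B; Q→A; R→D; S→D; T→D

P at 54.883°N, 37.851°E:
  A: √((-0.071·111.32)² + (-0.038·63.97)²) = √(62.46879 + 5.90908) = 8.269 km
  B: √((-0.012·111.32)² + (0.034·63.97)²) = √(1.78447 + 4.73054) = 2.552 km
  C: √((-0.004·111.32)² + (0.062·63.97)²) = √(0.19827 + 15.73027) = 3.991 km
  D: √((0.158·111.32)² + (-0.108·63.97)²) = √(309.35744 + 47.73096) = 18.897 km
  E: √((-0.015·111.32)² + (0.050·63.97)²) = √(2.78823 + 10.23040) = 3.608 km
  → nearest: B (2.552 km)
Q at 54.847°N, 37.781°E:
  A: √((-0.035·111.32)² + (0.032·63.97)²) = √(15.18037 + 4.19037) = 4.401 km
  B: √((0.024·111.32)² + (0.104·63.97)²) = √(7.13787 + 44.26081) = 7.169 km
  C: √((0.032·111.32)² + (0.132·63.97)²) = √(12.68955 + 71.30181) = 9.165 km
  D: √((0.194·111.32)² + (-0.038·63.97)²) = √(466.39067 + 5.90908) = 21.732 km
  E: √((0.021·111.32)² + (0.120·63.97)²) = √(5.46493 + 58.92712) = 8.024 km
  → nearest: A (4.401 km)
R at 54.974°N, 37.729°E:
  A: √((-0.162·111.32)² + (0.084·63.97)²) = √(325.21939 + 28.87429) = 18.817 km
  B: √((-0.103·111.32)² + (0.156·63.97)²) = √(131.46824 + 99.58683) = 15.200 km
  C: √((-0.095·111.32)² + (0.184·63.97)²) = √(111.83909 + 138.54420) = 15.824 km
  D: √((0.067·111.32)² + (0.014·63.97)²) = √(55.62833 + 0.80206) = 7.512 km
  E: √((-0.106·111.32)² + (0.172·63.97)²) = √(139.23811 + 121.06249) = 16.134 km
  → nearest: D (7.512 km)
S at 55.017°N, 37.815°E:
  A: √((-0.205·111.32)² + (-0.002·63.97)²) = √(520.77978 + 0.01637) = 22.821 km
  B: √((-0.146·111.32)² + (0.070·63.97)²) = √(264.15091 + 20.05159) = 16.858 km
  C: √((-0.138·111.32)² + (0.098·63.97)²) = √(235.99596 + 39.30111) = 16.592 km
  D: √((0.024·111.32)² + (-0.072·63.97)²) = √(7.13787 + 21.21376) = 5.325 km
  E: √((-0.149·111.32)² + (0.086·63.97)²) = √(275.11795 + 30.26562) = 17.475 km
  → nearest: D (5.325 km)
T at 54.995°N, 37.727°E:
  A: √((-0.183·111.32)² + (0.086·63.97)²) = √(415.00046 + 30.26562) = 21.101 km
  B: √((-0.124·111.32)² + (0.158·63.97)²) = √(190.54158 + 102.15670) = 17.108 km
  C: √((-0.116·111.32)² + (0.186·63.97)²) = √(166.74867 + 141.57240) = 17.559 km
  D: √((0.046·111.32)² + (0.016·63.97)²) = √(26.22177 + 1.04759) = 5.222 km
  E: √((-0.127·111.32)² + (0.174·63.97)²) = √(199.87286 + 123.89426) = 17.994 km
  → nearest: D (5.222 km)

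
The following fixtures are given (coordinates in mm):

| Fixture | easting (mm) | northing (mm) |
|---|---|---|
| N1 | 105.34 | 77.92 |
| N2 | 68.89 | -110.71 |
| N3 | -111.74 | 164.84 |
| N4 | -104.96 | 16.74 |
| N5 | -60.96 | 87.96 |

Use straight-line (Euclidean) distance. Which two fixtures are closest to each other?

N4 and N5

Pairwise distances:
N1–N2: √((-36.45)² + (-188.63)²) = √(1328.6025 + 35581.2769) = 192.12 mm
N1–N3: √((-217.08)² + (86.92)²) = √(47123.7264 + 7555.0864) = 233.84 mm
N1–N4: √((-210.30)² + (-61.18)²) = √(44226.0900 + 3742.9924) = 219.02 mm
N1–N5: √((-166.30)² + (10.04)²) = √(27655.6900 + 100.8016) = 166.60 mm
N2–N3: √((-180.63)² + (275.55)²) = √(32627.1969 + 75927.8025) = 329.48 mm
N2–N4: √((-173.85)² + (127.45)²) = √(30223.8225 + 16243.5025) = 215.56 mm
N2–N5: √((-129.85)² + (198.67)²) = √(16861.0225 + 39469.7689) = 237.34 mm
N3–N4: √((6.78)² + (-148.10)²) = √(45.9684 + 21933.6100) = 148.26 mm
N3–N5: √((50.78)² + (-76.88)²) = √(2578.6084 + 5910.5344) = 92.14 mm
N4–N5: √((44.00)² + (71.22)²) = √(1936.0000 + 5072.2884) = 83.72 mm
Closest pair: N4–N5 at 83.72 mm.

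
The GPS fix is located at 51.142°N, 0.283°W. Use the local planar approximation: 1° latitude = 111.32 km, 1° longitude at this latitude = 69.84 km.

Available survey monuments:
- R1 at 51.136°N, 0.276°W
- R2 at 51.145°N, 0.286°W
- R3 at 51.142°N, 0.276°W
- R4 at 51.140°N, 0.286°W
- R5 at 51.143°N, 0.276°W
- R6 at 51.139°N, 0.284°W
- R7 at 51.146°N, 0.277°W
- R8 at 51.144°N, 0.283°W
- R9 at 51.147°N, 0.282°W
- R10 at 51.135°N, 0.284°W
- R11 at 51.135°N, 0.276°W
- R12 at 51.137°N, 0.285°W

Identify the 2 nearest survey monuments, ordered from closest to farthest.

Distances from 51.142°N, 0.283°W:
R1: √((-0.006·111.32)² + (0.007·69.84)²) = √(0.44612 + 0.23900) = 0.828 km
R2: √((0.003·111.32)² + (-0.003·69.84)²) = √(0.11153 + 0.04390) = 0.394 km
R3: √((0.000·111.32)² + (0.007·69.84)²) = √(0.00000 + 0.23900) = 0.489 km
R4: √((-0.002·111.32)² + (-0.003·69.84)²) = √(0.04957 + 0.04390) = 0.306 km
R5: √((0.001·111.32)² + (0.007·69.84)²) = √(0.01239 + 0.23900) = 0.501 km
R6: √((-0.003·111.32)² + (-0.001·69.84)²) = √(0.11153 + 0.00488) = 0.341 km
R7: √((0.004·111.32)² + (0.006·69.84)²) = √(0.19827 + 0.17559) = 0.611 km
R8: √((0.002·111.32)² + (0.000·69.84)²) = √(0.04957 + 0.00000) = 0.223 km
R9: √((0.005·111.32)² + (0.001·69.84)²) = √(0.30980 + 0.00488) = 0.561 km
R10: √((-0.007·111.32)² + (-0.001·69.84)²) = √(0.60721 + 0.00488) = 0.782 km
R11: √((-0.007·111.32)² + (0.007·69.84)²) = √(0.60721 + 0.23900) = 0.920 km
R12: √((-0.005·111.32)² + (-0.002·69.84)²) = √(0.30980 + 0.01951) = 0.574 km
Sorted: R8 (0.223 km) < R4 (0.306 km) < R6 (0.341 km) < R2 (0.394 km) < …

R8, R4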